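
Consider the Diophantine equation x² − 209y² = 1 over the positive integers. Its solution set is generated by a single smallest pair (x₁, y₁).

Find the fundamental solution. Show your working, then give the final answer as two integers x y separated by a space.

√209 = [14; 2,5,3,2,3,5,2,28, …], period ℓ=8 (even) → k=7
step 0: (14, 1)  from 14·(1,0) + (0,1)
…
step 4: (1171, 81)  from 2·(506,35) + (159,11)
step 5: (4019, 278)  from 3·(1171,81) + (506,35)
step 6: (21266, 1471)  from 5·(4019,278) + (1171,81)
step 7: (46551, 3220)  from 2·(21266,1471) + (4019,278)
(x₁, y₁) = (46551, 3220);  46551² − 209·3220² = 1 ✓

46551 3220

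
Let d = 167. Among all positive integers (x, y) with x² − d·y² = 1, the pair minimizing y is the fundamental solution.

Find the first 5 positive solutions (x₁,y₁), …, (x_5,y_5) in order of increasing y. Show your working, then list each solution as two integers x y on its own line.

[12; 1,11,1,24] for √167; ℓ=4 ⇒ convergent index 3
i=0: a=12 ⇒ p=12, q=1
i=1: a=1 ⇒ p=13, q=1
i=2: a=11 ⇒ p=155, q=12
i=3: a=1 ⇒ p=168, q=13
fundamental: x₁=168, y₁=13  (since 28224 − 167·169 = 1)
k=2:  x_2 = 168·168+167·13·13 = 56447,  y_2 = 168·13+13·168 = 4368
k=3:  x_3 = 168·56447+167·13·4368 = 18966024,  y_3 = 168·4368+13·56447 = 1467635
k=4:  x_4 = 168·18966024+167·13·1467635 = 6372527617,  y_4 = 168·1467635+13·18966024 = 493120992
k=5:  x_5 = 168·6372527617+167·13·493120992 = 2141150313288,  y_5 = 168·493120992+13·6372527617 = 165687185677

168 13
56447 4368
18966024 1467635
6372527617 493120992
2141150313288 165687185677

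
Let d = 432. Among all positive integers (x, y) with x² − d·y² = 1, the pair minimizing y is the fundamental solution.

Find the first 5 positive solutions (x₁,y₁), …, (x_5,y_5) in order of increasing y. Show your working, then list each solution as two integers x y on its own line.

1351 65
3650401 175630
9863382151 474552195
26650854921601 1282239855260
72010600134783751 3464611614360325

√432 → a₀=20, period (1,3,1,1,1,3,1,40); ℓ=8 even so k=7
a_0=20:  p_0=20·1+0=20,  q_0=20·0+1=1
…
a_2=3:  p_2=3·21+20=83,  q_2=3·1+1=4
…
a_4=1:  p_4=1·104+83=187,  q_4=1·5+4=9
a_5=1:  p_5=1·187+104=291,  q_5=1·9+5=14
a_6=3:  p_6=3·291+187=1060,  q_6=3·14+9=51
a_7=1:  p_7=1·1060+291=1351,  q_7=1·51+14=65
fundamental: x₁=1351, y₁=65  (since 1825201 − 432·4225 = 1)
(x_2, y_2) = (1351·1351 + 432·65·65, 1351·65 + 65·1351) = (3650401, 175630)
(x_3, y_3) = (1351·3650401 + 432·65·175630, 1351·175630 + 65·3650401) = (9863382151, 474552195)
(x_4, y_4) = (1351·9863382151 + 432·65·474552195, 1351·474552195 + 65·9863382151) = (26650854921601, 1282239855260)
(x_5, y_5) = (1351·26650854921601 + 432·65·1282239855260, 1351·1282239855260 + 65·26650854921601) = (72010600134783751, 3464611614360325)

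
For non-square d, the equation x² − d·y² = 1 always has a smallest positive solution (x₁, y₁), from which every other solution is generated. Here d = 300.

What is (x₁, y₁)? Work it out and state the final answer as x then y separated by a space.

[17; 3,8,3,34] for √300; ℓ=4 ⇒ convergent index 3
k=0  a_k=17  p_k/q_k = 17/1
k=1  a_k=3  p_k/q_k = 52/3
k=2  a_k=8  p_k/q_k = 433/25
k=3  a_k=3  p_k/q_k = 1351/78
(x₁, y₁) = (1351, 78);  1351² − 300·78² = 1 ✓

1351 78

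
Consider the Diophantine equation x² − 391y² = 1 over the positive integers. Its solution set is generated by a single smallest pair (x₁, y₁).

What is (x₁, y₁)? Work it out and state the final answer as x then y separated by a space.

7338680 371133

d=391: √d = [19; 1,3,2,2,1,…,3,1,38] (ℓ=16, even), read p_15/q_15
step 0: (19, 1)  from 19·(1,0) + (0,1)
…
step 3: (178, 9)  from 2·(79,4) + (20,1)
step 4: (435, 22)  from 2·(178,9) + (79,4)
step 5: (613, 31)  from 1·(435,22) + (178,9)
…
step 7: (2709, 137)  from 2·(1048,53) + (613,31)
…
step 9: (107747, 5449)  from 2·(52519,2656) + (2709,137)
step 10: (160266, 8105)  from 1·(107747,5449) + (52519,2656)
step 11: (268013, 13554)  from 1·(160266,8105) + (107747,5449)
step 12: (696292, 35213)  from 2·(268013,13554) + (160266,8105)
step 13: (1660597, 83980)  from 2·(696292,35213) + (268013,13554)
step 14: (5678083, 287153)  from 3·(1660597,83980) + (696292,35213)
step 15: (7338680, 371133)  from 1·(5678083,287153) + (1660597,83980)
→ (7338680, 371133).  Check: 7338680²=53856224142400, 391·371133²=53856224142399, difference 1.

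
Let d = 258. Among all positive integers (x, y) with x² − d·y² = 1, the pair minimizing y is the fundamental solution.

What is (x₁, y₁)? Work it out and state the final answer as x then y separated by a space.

257 16

[16; 16,32] for √258; ℓ=2 ⇒ convergent index 1
a_0=16:  p_0=16·1+0=16,  q_0=16·0+1=1
a_1=16:  p_1=16·16+1=257,  q_1=16·1+0=16
fundamental: x₁=257, y₁=16  (since 66049 − 258·256 = 1)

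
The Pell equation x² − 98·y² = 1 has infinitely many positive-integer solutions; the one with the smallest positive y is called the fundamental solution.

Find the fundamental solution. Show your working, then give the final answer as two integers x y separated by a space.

d=98: √d = [9; 1,8,1,18] (ℓ=4, even), read p_3/q_3
k=0  a_k=9  p_k/q_k = 9/1
k=1  a_k=1  p_k/q_k = 10/1
k=2  a_k=8  p_k/q_k = 89/9
k=3  a_k=1  p_k/q_k = 99/10
(x₁, y₁) = (99, 10);  99² − 98·10² = 1 ✓

99 10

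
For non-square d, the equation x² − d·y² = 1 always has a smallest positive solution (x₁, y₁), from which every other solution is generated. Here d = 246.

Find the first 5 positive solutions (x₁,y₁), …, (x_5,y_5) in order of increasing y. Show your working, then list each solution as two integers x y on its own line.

88805 5662
15772656049 1005627820
2801381440774085 178609557104538
497553357680112580801 31722843436331366360
88370451854763414035291525 5634294222548204422095062

d=246: √d = [15; 1,2,5,1,14,1,5,2,1,30] (ℓ=10, even), read p_9/q_9
step 0: (15, 1)  from 15·(1,0) + (0,1)
step 1: (16, 1)  from 1·(15,1) + (1,0)
step 2: (47, 3)  from 2·(16,1) + (15,1)
step 3: (251, 16)  from 5·(47,3) + (16,1)
step 4: (298, 19)  from 1·(251,16) + (47,3)
…
step 7: (28028, 1787)  from 5·(4721,301) + (4423,282)
step 8: (60777, 3875)  from 2·(28028,1787) + (4721,301)
step 9: (88805, 5662)  from 1·(60777,3875) + (28028,1787)
→ (88805, 5662).  Check: 88805²=7886328025, 246·5662²=7886328024, difference 1.
(88805+5662√246)^2 = 15772656049 + 1005627820√246
(88805+5662√246)^3 = 2801381440774085 + 178609557104538√246
(88805+5662√246)^4 = 497553357680112580801 + 31722843436331366360√246
(88805+5662√246)^5 = 88370451854763414035291525 + 5634294222548204422095062√246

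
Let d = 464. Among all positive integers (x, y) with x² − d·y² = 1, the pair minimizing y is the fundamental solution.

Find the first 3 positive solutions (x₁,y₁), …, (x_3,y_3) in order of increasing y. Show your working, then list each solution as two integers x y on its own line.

9801 455
192119201 8918910
3765920568201 174828473365

√464 = [21; 1,1,5,1,1,1,5,1,1,42, …], period ℓ=10 (even) → k=9
i=0: a=21 ⇒ p=21, q=1
i=1: a=1 ⇒ p=22, q=1
…
i=4: a=1 ⇒ p=280, q=13
i=5: a=1 ⇒ p=517, q=24
…
i=8: a=1 ⇒ p=5299, q=246
i=9: a=1 ⇒ p=9801, q=455
(x₁, y₁) = (9801, 455);  9801² − 464·455² = 1 ✓
(x_2, y_2) = (9801·9801 + 464·455·455, 9801·455 + 455·9801) = (192119201, 8918910)
(x_3, y_3) = (9801·192119201 + 464·455·8918910, 9801·8918910 + 455·192119201) = (3765920568201, 174828473365)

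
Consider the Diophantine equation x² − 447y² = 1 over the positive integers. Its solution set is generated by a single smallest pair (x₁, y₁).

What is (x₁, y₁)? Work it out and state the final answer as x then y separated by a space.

148 7

√447 → a₀=21, period (7,42); ℓ=2 even so k=1
step 0: (21, 1)  from 21·(1,0) + (0,1)
step 1: (148, 7)  from 7·(21,1) + (1,0)
→ (148, 7).  Check: 148²=21904, 447·7²=21903, difference 1.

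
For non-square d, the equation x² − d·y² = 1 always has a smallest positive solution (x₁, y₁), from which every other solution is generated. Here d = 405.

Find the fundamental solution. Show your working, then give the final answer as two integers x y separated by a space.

161 8

√405 → a₀=20, period (8,40); ℓ=2 even so k=1
step 0: (20, 1)  from 20·(1,0) + (0,1)
step 1: (161, 8)  from 8·(20,1) + (1,0)
fundamental: x₁=161, y₁=8  (since 25921 − 405·64 = 1)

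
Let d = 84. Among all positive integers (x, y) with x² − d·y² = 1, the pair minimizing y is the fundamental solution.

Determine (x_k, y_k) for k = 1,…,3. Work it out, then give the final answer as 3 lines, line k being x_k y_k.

√84 = [9; 6,18, …], period ℓ=2 (even) → k=1
i=0: a=9 ⇒ p=9, q=1
i=1: a=6 ⇒ p=55, q=6
(x₁, y₁) = (55, 6);  55² − 84·6² = 1 ✓
(x_2, y_2) = (55·55 + 84·6·6, 55·6 + 6·55) = (6049, 660)
(x_3, y_3) = (55·6049 + 84·6·660, 55·660 + 6·6049) = (665335, 72594)

55 6
6049 660
665335 72594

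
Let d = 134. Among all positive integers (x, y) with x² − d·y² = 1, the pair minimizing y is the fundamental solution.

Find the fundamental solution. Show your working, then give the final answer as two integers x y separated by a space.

145925 12606

√134 = [11; 1,1,2,1,3,…,1,1,22, …], period ℓ=14 (even) → k=13
step 0: (11, 1)  from 11·(1,0) + (0,1)
step 1: (12, 1)  from 1·(11,1) + (1,0)
step 2: (23, 2)  from 1·(12,1) + (11,1)
step 3: (58, 5)  from 2·(23,2) + (12,1)
…
step 5: (301, 26)  from 3·(81,7) + (58,5)
…
step 8: (4503, 389)  from 1·(4121,356) + (382,33)
step 9: (17630, 1523)  from 3·(4503,389) + (4121,356)
step 10: (22133, 1912)  from 1·(17630,1523) + (4503,389)
step 11: (61896, 5347)  from 2·(22133,1912) + (17630,1523)
step 12: (84029, 7259)  from 1·(61896,5347) + (22133,1912)
step 13: (145925, 12606)  from 1·(84029,7259) + (61896,5347)
fundamental: x₁=145925, y₁=12606  (since 21294105625 − 134·158911236 = 1)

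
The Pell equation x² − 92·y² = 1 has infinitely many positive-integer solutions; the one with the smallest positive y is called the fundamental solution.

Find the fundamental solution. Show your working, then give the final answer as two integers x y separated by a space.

1151 120

√92 = [9; 1,1,2,4,2,1,1,18, …], period ℓ=8 (even) → k=7
i=0: a=9 ⇒ p=9, q=1
…
i=5: a=2 ⇒ p=470, q=49
i=6: a=1 ⇒ p=681, q=71
i=7: a=1 ⇒ p=1151, q=120
fundamental: x₁=1151, y₁=120  (since 1324801 − 92·14400 = 1)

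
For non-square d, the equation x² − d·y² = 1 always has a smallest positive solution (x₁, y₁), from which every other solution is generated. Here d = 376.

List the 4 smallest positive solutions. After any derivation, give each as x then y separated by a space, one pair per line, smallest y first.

2143295 110532
9187426914049 473805365880
39382732335491159615 2031009343327438668
168817626601983862467148801 8706104341013491514496240

√376 = [19; 2,1,1,3,1,…,1,2,38, …], period ℓ=16 (even) → k=15
step 0: (19, 1)  from 19·(1,0) + (0,1)
step 1: (39, 2)  from 2·(19,1) + (1,0)
…
step 3: (97, 5)  from 1·(58,3) + (39,2)
…
step 5: (446, 23)  from 1·(349,18) + (97,5)
…
step 7: (2928, 151)  from 2·(1241,64) + (446,23)
step 8: (12953, 668)  from 4·(2928,151) + (1241,64)
step 9: (28834, 1487)  from 2·(12953,668) + (2928,151)
step 10: (70621, 3642)  from 2·(28834,1487) + (12953,668)
step 11: (99455, 5129)  from 1·(70621,3642) + (28834,1487)
step 12: (368986, 19029)  from 3·(99455,5129) + (70621,3642)
…
step 14: (837427, 43187)  from 1·(468441,24158) + (368986,19029)
step 15: (2143295, 110532)  from 2·(837427,43187) + (468441,24158)
(x₁, y₁) = (2143295, 110532);  2143295² − 376·110532² = 1 ✓
(x_2, y_2) = (2143295·2143295 + 376·110532·110532, 2143295·110532 + 110532·2143295) = (9187426914049, 473805365880)
(x_3, y_3) = (2143295·9187426914049 + 376·110532·473805365880, 2143295·473805365880 + 110532·9187426914049) = (39382732335491159615, 2031009343327438668)
(x_4, y_4) = (2143295·39382732335491159615 + 376·110532·2031009343327438668, 2143295·2031009343327438668 + 110532·39382732335491159615) = (168817626601983862467148801, 8706104341013491514496240)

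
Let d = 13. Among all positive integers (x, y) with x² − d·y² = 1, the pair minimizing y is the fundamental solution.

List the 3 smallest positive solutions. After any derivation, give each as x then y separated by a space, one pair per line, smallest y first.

√13 = [3; 1,1,1,1,6, …], period ℓ=5 (odd) → k=9
step 0: (3, 1)  from 3·(1,0) + (0,1)
…
step 4: (18, 5)  from 1·(11,3) + (7,2)
step 5: (119, 33)  from 6·(18,5) + (11,3)
…
step 8: (393, 109)  from 1·(256,71) + (137,38)
step 9: (649, 180)  from 1·(393,109) + (256,71)
(x₁, y₁) = (649, 180);  649² − 13·180² = 1 ✓
(x_2, y_2) = (649·649 + 13·180·180, 649·180 + 180·649) = (842401, 233640)
(x_3, y_3) = (649·842401 + 13·180·233640, 649·233640 + 180·842401) = (1093435849, 303264540)

649 180
842401 233640
1093435849 303264540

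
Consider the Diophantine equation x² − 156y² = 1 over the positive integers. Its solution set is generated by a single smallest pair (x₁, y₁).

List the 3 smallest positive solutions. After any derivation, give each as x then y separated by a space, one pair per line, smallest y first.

d=156: √d = [12; 2,24] (ℓ=2, even), read p_1/q_1
step 0: (12, 1)  from 12·(1,0) + (0,1)
step 1: (25, 2)  from 2·(12,1) + (1,0)
(x₁, y₁) = (25, 2);  25² − 156·2² = 1 ✓
(25+2√156)^2 = 1249 + 100√156
(25+2√156)^3 = 62425 + 4998√156

25 2
1249 100
62425 4998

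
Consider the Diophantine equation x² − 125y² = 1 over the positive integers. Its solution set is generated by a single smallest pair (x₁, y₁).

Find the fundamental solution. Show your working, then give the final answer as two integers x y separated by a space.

930249 83204

√125 → a₀=11, period (5,1,1,5,22); ℓ=5 odd so k=9
k=0  a_k=11  p_k/q_k = 11/1
…
k=4  a_k=5  p_k/q_k = 682/61
…
k=8  a_k=1  p_k/q_k = 167761/15005
k=9  a_k=5  p_k/q_k = 930249/83204
(x₁, y₁) = (930249, 83204);  930249² − 125·83204² = 1 ✓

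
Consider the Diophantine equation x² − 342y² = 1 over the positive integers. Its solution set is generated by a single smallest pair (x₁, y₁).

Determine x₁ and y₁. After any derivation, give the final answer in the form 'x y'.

37 2

[18; 2,36] for √342; ℓ=2 ⇒ convergent index 1
i=0: a=18 ⇒ p=18, q=1
i=1: a=2 ⇒ p=37, q=2
(x₁, y₁) = (37, 2);  37² − 342·2² = 1 ✓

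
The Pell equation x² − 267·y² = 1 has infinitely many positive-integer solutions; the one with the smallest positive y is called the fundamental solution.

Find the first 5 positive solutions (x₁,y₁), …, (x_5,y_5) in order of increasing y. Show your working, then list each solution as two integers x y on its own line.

2402 147
11539207 706188
55434348026 3392527005
266306596377697 16297699025832
1279336833564108362 78294142727569923

√267 = [16; 2,1,15,1,2,32, …], period ℓ=6 (even) → k=5
a_0=16:  p_0=16·1+0=16,  q_0=16·0+1=1
…
a_2=1:  p_2=1·33+16=49,  q_2=1·2+1=3
a_3=15:  p_3=15·49+33=768,  q_3=15·3+2=47
a_4=1:  p_4=1·768+49=817,  q_4=1·47+3=50
a_5=2:  p_5=2·817+768=2402,  q_5=2·50+47=147
(x₁, y₁) = (2402, 147);  2402² − 267·147² = 1 ✓
(2402+147√267)^2 = 11539207 + 706188√267
(2402+147√267)^3 = 55434348026 + 3392527005√267
(2402+147√267)^4 = 266306596377697 + 16297699025832√267
(2402+147√267)^5 = 1279336833564108362 + 78294142727569923√267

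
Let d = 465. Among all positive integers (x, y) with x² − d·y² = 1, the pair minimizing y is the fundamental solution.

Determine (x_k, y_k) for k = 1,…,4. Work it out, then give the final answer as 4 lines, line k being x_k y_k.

[21; 1,1,3,2,2,2,3,1,1,42] for √465; ℓ=10 ⇒ convergent index 9
i=0: a=21 ⇒ p=21, q=1
i=1: a=1 ⇒ p=22, q=1
i=2: a=1 ⇒ p=43, q=2
i=3: a=3 ⇒ p=151, q=7
i=4: a=2 ⇒ p=345, q=16
i=5: a=2 ⇒ p=841, q=39
…
i=7: a=3 ⇒ p=6922, q=321
i=8: a=1 ⇒ p=8949, q=415
i=9: a=1 ⇒ p=15871, q=736
→ (15871, 736).  Check: 15871²=251888641, 465·736²=251888640, difference 1.
k=2:  x_2 = 15871·15871+465·736·736 = 503777281,  y_2 = 15871·736+736·15871 = 23362112
k=3:  x_3 = 15871·503777281+465·736·23362112 = 15990898437631,  y_3 = 15871·23362112+736·503777281 = 741560158368
k=4:  x_4 = 15871·15990898437631+465·736·741560158368 = 507583097703505921,  y_4 = 15871·741560158368+736·15990898437631 = 23538602523554944

15871 736
503777281 23362112
15990898437631 741560158368
507583097703505921 23538602523554944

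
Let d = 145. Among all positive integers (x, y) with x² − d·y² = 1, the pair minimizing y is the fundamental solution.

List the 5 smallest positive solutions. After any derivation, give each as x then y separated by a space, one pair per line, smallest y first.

289 24
167041 13872
96549409 8017992
55805391361 4634385504
32255419657249 2678666803320

√145 → a₀=12, period (24); ℓ=1 odd so k=1
k=0  a_k=12  p_k/q_k = 12/1
k=1  a_k=24  p_k/q_k = 289/24
→ (289, 24).  Check: 289²=83521, 145·24²=83520, difference 1.
n=2: (289,24)∘(289,24) = (289·289+145·24·24, 289·24+24·289) = (167041,13872)
n=3: (167041,13872)∘(289,24) = (289·167041+145·24·13872, 289·13872+24·167041) = (96549409,8017992)
n=4: (96549409,8017992)∘(289,24) = (289·96549409+145·24·8017992, 289·8017992+24·96549409) = (55805391361,4634385504)
n=5: (55805391361,4634385504)∘(289,24) = (289·55805391361+145·24·4634385504, 289·4634385504+24·55805391361) = (32255419657249,2678666803320)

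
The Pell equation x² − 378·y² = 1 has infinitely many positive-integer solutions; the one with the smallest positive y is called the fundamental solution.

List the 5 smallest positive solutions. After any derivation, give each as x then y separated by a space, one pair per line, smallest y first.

8749 450
153090001 7874100
2678768828749 137781001350
46873096812360001 2410891953748200
820185445343906468749 42185787268905002250

[19; 2,3,1,4,1,3,2,38] for √378; ℓ=8 ⇒ convergent index 7
a_0=19:  p_0=19·1+0=19,  q_0=19·0+1=1
a_1=2:  p_1=2·19+1=39,  q_1=2·1+0=2
a_2=3:  p_2=3·39+19=136,  q_2=3·2+1=7
a_3=1:  p_3=1·136+39=175,  q_3=1·7+2=9
a_4=4:  p_4=4·175+136=836,  q_4=4·9+7=43
a_5=1:  p_5=1·836+175=1011,  q_5=1·43+9=52
a_6=3:  p_6=3·1011+836=3869,  q_6=3·52+43=199
a_7=2:  p_7=2·3869+1011=8749,  q_7=2·199+52=450
fundamental: x₁=8749, y₁=450  (since 76545001 − 378·202500 = 1)
(x_2, y_2) = (8749·8749 + 378·450·450, 8749·450 + 450·8749) = (153090001, 7874100)
(x_3, y_3) = (8749·153090001 + 378·450·7874100, 8749·7874100 + 450·153090001) = (2678768828749, 137781001350)
(x_4, y_4) = (8749·2678768828749 + 378·450·137781001350, 8749·137781001350 + 450·2678768828749) = (46873096812360001, 2410891953748200)
(x_5, y_5) = (8749·46873096812360001 + 378·450·2410891953748200, 8749·2410891953748200 + 450·46873096812360001) = (820185445343906468749, 42185787268905002250)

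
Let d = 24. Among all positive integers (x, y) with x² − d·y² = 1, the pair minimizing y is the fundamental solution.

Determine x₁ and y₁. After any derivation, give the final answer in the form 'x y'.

5 1

√24 = [4; 1,8, …], period ℓ=2 (even) → k=1
a_0=4:  p_0=4·1+0=4,  q_0=4·0+1=1
a_1=1:  p_1=1·4+1=5,  q_1=1·1+0=1
→ (5, 1).  Check: 5²=25, 24·1²=24, difference 1.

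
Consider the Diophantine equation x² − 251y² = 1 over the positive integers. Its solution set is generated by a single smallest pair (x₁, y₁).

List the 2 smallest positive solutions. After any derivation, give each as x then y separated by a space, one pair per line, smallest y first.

√251 → a₀=15, period (1,5,2,1,2,…,5,1,30); ℓ=14 even so k=13
a_0=15:  p_0=15·1+0=15,  q_0=15·0+1=1
a_1=1:  p_1=1·15+1=16,  q_1=1·1+0=1
a_2=5:  p_2=5·16+15=95,  q_2=5·1+1=6
…
a_4=1:  p_4=1·206+95=301,  q_4=1·13+6=19
a_5=2:  p_5=2·301+206=808,  q_5=2·19+13=51
a_6=2:  p_6=2·808+301=1917,  q_6=2·51+19=121
a_7=15:  p_7=15·1917+808=29563,  q_7=15·121+51=1866
a_8=2:  p_8=2·29563+1917=61043,  q_8=2·1866+121=3853
a_9=2:  p_9=2·61043+29563=151649,  q_9=2·3853+1866=9572
a_10=1:  p_10=1·151649+61043=212692,  q_10=1·9572+3853=13425
a_11=2:  p_11=2·212692+151649=577033,  q_11=2·13425+9572=36422
a_12=5:  p_12=5·577033+212692=3097857,  q_12=5·36422+13425=195535
a_13=1:  p_13=1·3097857+577033=3674890,  q_13=1·195535+36422=231957
fundamental: x₁=3674890, y₁=231957  (since 13504816512100 − 251·53804049849 = 1)
k=2:  x_2 = 3674890·3674890+251·231957·231957 = 27009633024199,  y_2 = 3674890·231957+231957·3674890 = 1704832919460

3674890 231957
27009633024199 1704832919460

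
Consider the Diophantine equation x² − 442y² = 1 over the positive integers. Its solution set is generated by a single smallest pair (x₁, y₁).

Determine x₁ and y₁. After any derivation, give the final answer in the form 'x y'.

883 42

√442 → a₀=21, period (42); ℓ=1 odd so k=1
step 0: (21, 1)  from 21·(1,0) + (0,1)
step 1: (883, 42)  from 42·(21,1) + (1,0)
(x₁, y₁) = (883, 42);  883² − 442·42² = 1 ✓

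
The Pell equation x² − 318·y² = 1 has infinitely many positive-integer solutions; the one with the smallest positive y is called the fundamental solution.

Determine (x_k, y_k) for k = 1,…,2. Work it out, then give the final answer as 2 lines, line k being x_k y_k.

107 6
22897 1284

[17; 1,4,1,34] for √318; ℓ=4 ⇒ convergent index 3
a_0=17:  p_0=17·1+0=17,  q_0=17·0+1=1
a_1=1:  p_1=1·17+1=18,  q_1=1·1+0=1
a_2=4:  p_2=4·18+17=89,  q_2=4·1+1=5
a_3=1:  p_3=1·89+18=107,  q_3=1·5+1=6
fundamental: x₁=107, y₁=6  (since 11449 − 318·36 = 1)
(107+6√318)^2 = 22897 + 1284√318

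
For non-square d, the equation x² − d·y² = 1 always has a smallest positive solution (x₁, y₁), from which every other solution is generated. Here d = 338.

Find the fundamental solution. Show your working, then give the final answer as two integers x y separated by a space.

114243 6214

√338 → a₀=18, period (2,1,1,2,36); ℓ=5 odd so k=9
k=0  a_k=18  p_k/q_k = 18/1
k=1  a_k=2  p_k/q_k = 37/2
k=2  a_k=1  p_k/q_k = 55/3
k=3  a_k=1  p_k/q_k = 92/5
k=4  a_k=2  p_k/q_k = 239/13
k=5  a_k=36  p_k/q_k = 8696/473
k=6  a_k=2  p_k/q_k = 17631/959
k=7  a_k=1  p_k/q_k = 26327/1432
k=8  a_k=1  p_k/q_k = 43958/2391
k=9  a_k=2  p_k/q_k = 114243/6214
(x₁, y₁) = (114243, 6214);  114243² − 338·6214² = 1 ✓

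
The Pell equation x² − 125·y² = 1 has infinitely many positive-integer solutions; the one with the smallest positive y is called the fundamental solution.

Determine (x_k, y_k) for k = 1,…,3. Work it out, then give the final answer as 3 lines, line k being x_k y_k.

[11; 5,1,1,5,22] for √125; ℓ=5 ⇒ convergent index 9
i=0: a=11 ⇒ p=11, q=1
…
i=6: a=5 ⇒ p=76317, q=6826
…
i=8: a=1 ⇒ p=167761, q=15005
i=9: a=5 ⇒ p=930249, q=83204
→ (930249, 83204).  Check: 930249²=865363202001, 125·83204²=865363202000, difference 1.
n=2: (930249,83204)∘(930249,83204) = (930249·930249+125·83204·83204, 930249·83204+83204·930249) = (1730726404001,154800875592)
n=3: (1730726404001,154800875592)∘(930249,83204) = (930249·1730726404001+125·83204·154800875592, 930249·154800875592+83204·1730726404001) = (3220013013190122249,288006719437081612)

930249 83204
1730726404001 154800875592
3220013013190122249 288006719437081612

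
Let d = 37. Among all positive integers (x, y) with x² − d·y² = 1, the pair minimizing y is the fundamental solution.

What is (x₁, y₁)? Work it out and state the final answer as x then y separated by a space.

73 12

d=37: √d = [6; 12] (ℓ=1, odd), read p_1/q_1
step 0: (6, 1)  from 6·(1,0) + (0,1)
step 1: (73, 12)  from 12·(6,1) + (1,0)
fundamental: x₁=73, y₁=12  (since 5329 − 37·144 = 1)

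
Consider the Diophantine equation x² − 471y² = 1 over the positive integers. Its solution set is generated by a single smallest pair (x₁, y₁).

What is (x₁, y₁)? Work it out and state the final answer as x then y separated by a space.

√471 → a₀=21, period (1,2,2,1,3,…,2,1,42); ℓ=14 even so k=13
step 0: (21, 1)  from 21·(1,0) + (0,1)
step 1: (22, 1)  from 1·(21,1) + (1,0)
…
step 4: (217, 10)  from 1·(152,7) + (65,3)
step 5: (803, 37)  from 3·(217,10) + (152,7)
step 6: (3429, 158)  from 4·(803,37) + (217,10)
step 7: (48809, 2249)  from 14·(3429,158) + (803,37)
step 8: (198665, 9154)  from 4·(48809,2249) + (3429,158)
step 9: (644804, 29711)  from 3·(198665,9154) + (48809,2249)
…
step 11: (2331742, 107441)  from 2·(843469,38865) + (644804,29711)
step 12: (5506953, 253747)  from 2·(2331742,107441) + (843469,38865)
step 13: (7838695, 361188)  from 1·(5506953,253747) + (2331742,107441)
→ (7838695, 361188).  Check: 7838695²=61445139303025, 471·361188²=61445139303024, difference 1.

7838695 361188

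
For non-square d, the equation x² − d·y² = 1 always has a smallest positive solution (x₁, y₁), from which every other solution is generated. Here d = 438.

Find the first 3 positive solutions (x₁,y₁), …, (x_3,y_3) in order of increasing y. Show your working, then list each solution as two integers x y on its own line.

√438 → a₀=20, period (1,12,1,40); ℓ=4 even so k=3
i=0: a=20 ⇒ p=20, q=1
i=1: a=1 ⇒ p=21, q=1
i=2: a=12 ⇒ p=272, q=13
i=3: a=1 ⇒ p=293, q=14
fundamental: x₁=293, y₁=14  (since 85849 − 438·196 = 1)
n=2: (293,14)∘(293,14) = (293·293+438·14·14, 293·14+14·293) = (171697,8204)
n=3: (171697,8204)∘(293,14) = (293·171697+438·14·8204, 293·8204+14·171697) = (100614149,4807530)

293 14
171697 8204
100614149 4807530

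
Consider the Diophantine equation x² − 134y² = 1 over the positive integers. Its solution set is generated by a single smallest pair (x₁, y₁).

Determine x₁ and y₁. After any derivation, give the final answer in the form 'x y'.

[11; 1,1,2,1,3,…,1,1,22] for √134; ℓ=14 ⇒ convergent index 13
a_0=11:  p_0=11·1+0=11,  q_0=11·0+1=1
a_1=1:  p_1=1·11+1=12,  q_1=1·1+0=1
a_2=1:  p_2=1·12+11=23,  q_2=1·1+1=2
a_3=2:  p_3=2·23+12=58,  q_3=2·2+1=5
a_4=1:  p_4=1·58+23=81,  q_4=1·5+2=7
…
a_9=3:  p_9=3·4503+4121=17630,  q_9=3·389+356=1523
a_10=1:  p_10=1·17630+4503=22133,  q_10=1·1523+389=1912
…
a_12=1:  p_12=1·61896+22133=84029,  q_12=1·5347+1912=7259
a_13=1:  p_13=1·84029+61896=145925,  q_13=1·7259+5347=12606
→ (145925, 12606).  Check: 145925²=21294105625, 134·12606²=21294105624, difference 1.

145925 12606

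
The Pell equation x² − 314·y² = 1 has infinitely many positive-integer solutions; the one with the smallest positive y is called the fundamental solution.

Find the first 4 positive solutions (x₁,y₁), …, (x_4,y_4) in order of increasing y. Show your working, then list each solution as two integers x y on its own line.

√314 → a₀=17, period (1,2,1,1,2,1,34); ℓ=7 odd so k=13
k=0  a_k=17  p_k/q_k = 17/1
k=1  a_k=1  p_k/q_k = 18/1
k=2  a_k=2  p_k/q_k = 53/3
k=3  a_k=1  p_k/q_k = 71/4
…
k=10  a_k=1  p_k/q_k = 62853/3547
…
k=12  a_k=2  p_k/q_k = 282617/15949
k=13  a_k=1  p_k/q_k = 392499/22150
→ (392499, 22150).  Check: 392499²=154055465001, 314·22150²=154055465000, difference 1.
n=2: (392499,22150)∘(392499,22150) = (392499·392499+314·22150·22150, 392499·22150+22150·392499) = (308110930001,17387705700)
n=3: (308110930001,17387705700)∘(392499,22150) = (392499·308110930001+314·22150·17387705700, 392499·17387705700+22150·308110930001) = (241866463828532499,13649314199066450)
n=4: (241866463828532499,13649314199066450)∘(392499,22150) = (392499·241866463828532499+314·22150·13649314199066450, 392499·13649314199066450+22150·241866463828532499) = (189864690372162243720001,10714684347621377411400)

392499 22150
308110930001 17387705700
241866463828532499 13649314199066450
189864690372162243720001 10714684347621377411400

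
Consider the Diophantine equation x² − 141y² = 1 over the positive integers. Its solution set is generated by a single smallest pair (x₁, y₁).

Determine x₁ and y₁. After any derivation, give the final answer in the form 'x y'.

95 8

[11; 1,6,1,22] for √141; ℓ=4 ⇒ convergent index 3
i=0: a=11 ⇒ p=11, q=1
…
i=2: a=6 ⇒ p=83, q=7
i=3: a=1 ⇒ p=95, q=8
fundamental: x₁=95, y₁=8  (since 9025 − 141·64 = 1)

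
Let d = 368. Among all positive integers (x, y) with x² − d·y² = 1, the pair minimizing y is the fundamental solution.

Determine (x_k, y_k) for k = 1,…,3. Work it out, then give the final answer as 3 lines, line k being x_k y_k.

√368 = [19; 5,2,5,38, …], period ℓ=4 (even) → k=3
k=0  a_k=19  p_k/q_k = 19/1
…
k=2  a_k=2  p_k/q_k = 211/11
k=3  a_k=5  p_k/q_k = 1151/60
fundamental: x₁=1151, y₁=60  (since 1324801 − 368·3600 = 1)
(x_2, y_2) = (1151·1151 + 368·60·60, 1151·60 + 60·1151) = (2649601, 138120)
(x_3, y_3) = (1151·2649601 + 368·60·138120, 1151·138120 + 60·2649601) = (6099380351, 317952180)

1151 60
2649601 138120
6099380351 317952180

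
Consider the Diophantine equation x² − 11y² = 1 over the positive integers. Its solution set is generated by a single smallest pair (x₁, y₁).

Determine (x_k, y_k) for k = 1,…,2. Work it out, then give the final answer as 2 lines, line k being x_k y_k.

[3; 3,6] for √11; ℓ=2 ⇒ convergent index 1
i=0: a=3 ⇒ p=3, q=1
i=1: a=3 ⇒ p=10, q=3
→ (10, 3).  Check: 10²=100, 11·3²=99, difference 1.
(x_2, y_2) = (10·10 + 11·3·3, 10·3 + 3·10) = (199, 60)

10 3
199 60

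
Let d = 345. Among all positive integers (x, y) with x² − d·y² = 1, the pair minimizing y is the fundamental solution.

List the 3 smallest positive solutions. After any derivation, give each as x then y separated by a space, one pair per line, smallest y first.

√345 = [18; 1,1,2,1,6,1,2,1,1,36, …], period ℓ=10 (even) → k=9
k=0  a_k=18  p_k/q_k = 18/1
k=1  a_k=1  p_k/q_k = 19/1
k=2  a_k=1  p_k/q_k = 37/2
…
k=4  a_k=1  p_k/q_k = 130/7
…
k=6  a_k=1  p_k/q_k = 1003/54
…
k=8  a_k=1  p_k/q_k = 3882/209
k=9  a_k=1  p_k/q_k = 6761/364
→ (6761, 364).  Check: 6761²=45711121, 345·364²=45711120, difference 1.
k=2:  x_2 = 6761·6761+345·364·364 = 91422241,  y_2 = 6761·364+364·6761 = 4922008
k=3:  x_3 = 6761·91422241+345·364·4922008 = 1236211536041,  y_3 = 6761·4922008+364·91422241 = 66555391812

6761 364
91422241 4922008
1236211536041 66555391812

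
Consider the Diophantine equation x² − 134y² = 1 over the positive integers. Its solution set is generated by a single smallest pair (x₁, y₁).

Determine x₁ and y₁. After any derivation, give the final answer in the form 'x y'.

√134 = [11; 1,1,2,1,3,…,1,1,22, …], period ℓ=14 (even) → k=13
i=0: a=11 ⇒ p=11, q=1
…
i=2: a=1 ⇒ p=23, q=2
i=3: a=2 ⇒ p=58, q=5
i=4: a=1 ⇒ p=81, q=7
…
i=8: a=1 ⇒ p=4503, q=389
…
i=12: a=1 ⇒ p=84029, q=7259
i=13: a=1 ⇒ p=145925, q=12606
fundamental: x₁=145925, y₁=12606  (since 21294105625 − 134·158911236 = 1)

145925 12606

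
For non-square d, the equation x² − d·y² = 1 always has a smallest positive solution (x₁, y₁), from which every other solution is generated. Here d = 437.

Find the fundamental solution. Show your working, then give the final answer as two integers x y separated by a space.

4599 220

√437 = [20; 1,9,2,9,1,40, …], period ℓ=6 (even) → k=5
a_0=20:  p_0=20·1+0=20,  q_0=20·0+1=1
a_1=1:  p_1=1·20+1=21,  q_1=1·1+0=1
a_2=9:  p_2=9·21+20=209,  q_2=9·1+1=10
a_3=2:  p_3=2·209+21=439,  q_3=2·10+1=21
a_4=9:  p_4=9·439+209=4160,  q_4=9·21+10=199
a_5=1:  p_5=1·4160+439=4599,  q_5=1·199+21=220
→ (4599, 220).  Check: 4599²=21150801, 437·220²=21150800, difference 1.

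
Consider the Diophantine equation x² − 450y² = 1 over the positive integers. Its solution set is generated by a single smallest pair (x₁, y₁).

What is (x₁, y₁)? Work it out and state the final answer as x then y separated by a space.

[21; 4,1,2,4,2,1,4,42] for √450; ℓ=8 ⇒ convergent index 7
step 0: (21, 1)  from 21·(1,0) + (0,1)
…
step 2: (106, 5)  from 1·(85,4) + (21,1)
…
step 6: (4179, 197)  from 1·(2885,136) + (1294,61)
step 7: (19601, 924)  from 4·(4179,197) + (2885,136)
fundamental: x₁=19601, y₁=924  (since 384199201 − 450·853776 = 1)

19601 924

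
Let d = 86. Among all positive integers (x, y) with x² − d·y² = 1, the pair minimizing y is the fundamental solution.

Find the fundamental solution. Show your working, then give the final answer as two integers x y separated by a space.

[9; 3,1,1,1,8,1,1,1,3,18] for √86; ℓ=10 ⇒ convergent index 9
k=0  a_k=9  p_k/q_k = 9/1
…
k=5  a_k=8  p_k/q_k = 881/95
…
k=8  a_k=1  p_k/q_k = 2847/307
k=9  a_k=3  p_k/q_k = 10405/1122
fundamental: x₁=10405, y₁=1122  (since 108264025 − 86·1258884 = 1)

10405 1122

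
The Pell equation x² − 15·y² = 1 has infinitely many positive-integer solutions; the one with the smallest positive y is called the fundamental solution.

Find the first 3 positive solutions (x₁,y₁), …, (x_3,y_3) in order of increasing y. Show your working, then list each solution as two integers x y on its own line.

4 1
31 8
244 63

√15 = [3; 1,6, …], period ℓ=2 (even) → k=1
k=0  a_k=3  p_k/q_k = 3/1
k=1  a_k=1  p_k/q_k = 4/1
(x₁, y₁) = (4, 1);  4² − 15·1² = 1 ✓
(4+1√15)^2 = 31 + 8√15
(4+1√15)^3 = 244 + 63√15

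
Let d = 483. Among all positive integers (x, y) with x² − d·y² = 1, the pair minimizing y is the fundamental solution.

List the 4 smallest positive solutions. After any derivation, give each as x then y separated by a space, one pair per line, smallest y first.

d=483: √d = [21; 1,42] (ℓ=2, even), read p_1/q_1
k=0  a_k=21  p_k/q_k = 21/1
k=1  a_k=1  p_k/q_k = 22/1
(x₁, y₁) = (22, 1);  22² − 483·1² = 1 ✓
(22+1√483)^2 = 967 + 44√483
(22+1√483)^3 = 42526 + 1935√483
(22+1√483)^4 = 1870177 + 85096√483

22 1
967 44
42526 1935
1870177 85096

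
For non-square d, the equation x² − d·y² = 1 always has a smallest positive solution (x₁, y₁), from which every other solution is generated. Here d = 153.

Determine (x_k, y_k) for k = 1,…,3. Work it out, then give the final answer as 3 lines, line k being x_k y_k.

√153 = [12; 2,1,2,2,2,1,2,24, …], period ℓ=8 (even) → k=7
k=0  a_k=12  p_k/q_k = 12/1
…
k=6  a_k=1  p_k/q_k = 804/65
k=7  a_k=2  p_k/q_k = 2177/176
fundamental: x₁=2177, y₁=176  (since 4739329 − 153·30976 = 1)
(2177+176√153)^2 = 9478657 + 766304√153
(2177+176√153)^3 = 41270070401 + 3336487440√153

2177 176
9478657 766304
41270070401 3336487440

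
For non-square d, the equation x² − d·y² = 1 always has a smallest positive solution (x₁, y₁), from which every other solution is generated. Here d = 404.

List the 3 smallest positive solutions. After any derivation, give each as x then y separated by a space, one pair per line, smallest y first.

√404 = [20; 10,40, …], period ℓ=2 (even) → k=1
k=0  a_k=20  p_k/q_k = 20/1
k=1  a_k=10  p_k/q_k = 201/10
→ (201, 10).  Check: 201²=40401, 404·10²=40400, difference 1.
n=2: (201,10)∘(201,10) = (201·201+404·10·10, 201·10+10·201) = (80801,4020)
n=3: (80801,4020)∘(201,10) = (201·80801+404·10·4020, 201·4020+10·80801) = (32481801,1616030)

201 10
80801 4020
32481801 1616030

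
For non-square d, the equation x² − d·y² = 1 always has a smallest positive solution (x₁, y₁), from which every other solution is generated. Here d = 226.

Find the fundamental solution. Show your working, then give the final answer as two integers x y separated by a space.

√226 = [15; 30, …], period ℓ=1 (odd) → k=1
a_0=15:  p_0=15·1+0=15,  q_0=15·0+1=1
a_1=30:  p_1=30·15+1=451,  q_1=30·1+0=30
fundamental: x₁=451, y₁=30  (since 203401 − 226·900 = 1)

451 30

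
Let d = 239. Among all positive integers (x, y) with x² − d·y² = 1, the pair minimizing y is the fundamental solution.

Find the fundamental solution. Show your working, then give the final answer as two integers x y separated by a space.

√239 = [15; 2,5,1,2,4,15,4,2,1,5,2,30, …], period ℓ=12 (even) → k=11
step 0: (15, 1)  from 15·(1,0) + (0,1)
step 1: (31, 2)  from 2·(15,1) + (1,0)
…
step 4: (572, 37)  from 2·(201,13) + (170,11)
step 5: (2489, 161)  from 4·(572,37) + (201,13)
…
step 8: (346141, 22390)  from 2·(154117,9969) + (37907,2452)
step 9: (500258, 32359)  from 1·(346141,22390) + (154117,9969)
step 10: (2847431, 184185)  from 5·(500258,32359) + (346141,22390)
step 11: (6195120, 400729)  from 2·(2847431,184185) + (500258,32359)
(x₁, y₁) = (6195120, 400729);  6195120² − 239·400729² = 1 ✓

6195120 400729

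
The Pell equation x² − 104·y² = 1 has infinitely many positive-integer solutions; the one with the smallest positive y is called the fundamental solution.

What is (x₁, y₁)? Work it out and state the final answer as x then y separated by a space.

51 5

√104 → a₀=10, period (5,20); ℓ=2 even so k=1
i=0: a=10 ⇒ p=10, q=1
i=1: a=5 ⇒ p=51, q=5
fundamental: x₁=51, y₁=5  (since 2601 − 104·25 = 1)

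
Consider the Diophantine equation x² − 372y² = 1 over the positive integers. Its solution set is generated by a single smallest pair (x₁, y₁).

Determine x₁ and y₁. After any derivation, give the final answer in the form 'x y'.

12151 630

√372 → a₀=19, period (3,2,12,2,3,38); ℓ=6 even so k=5
a_0=19:  p_0=19·1+0=19,  q_0=19·0+1=1
…
a_3=12:  p_3=12·135+58=1678,  q_3=12·7+3=87
a_4=2:  p_4=2·1678+135=3491,  q_4=2·87+7=181
a_5=3:  p_5=3·3491+1678=12151,  q_5=3·181+87=630
→ (12151, 630).  Check: 12151²=147646801, 372·630²=147646800, difference 1.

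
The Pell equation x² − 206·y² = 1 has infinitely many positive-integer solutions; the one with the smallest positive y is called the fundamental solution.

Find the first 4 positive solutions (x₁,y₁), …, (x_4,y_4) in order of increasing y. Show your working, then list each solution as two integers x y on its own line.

√206 → a₀=14, period (2,1,5,14,5,1,2,28); ℓ=8 even so k=7
step 0: (14, 1)  from 14·(1,0) + (0,1)
…
step 2: (43, 3)  from 1·(29,2) + (14,1)
…
step 5: (17539, 1222)  from 5·(3459,241) + (244,17)
step 6: (20998, 1463)  from 1·(17539,1222) + (3459,241)
step 7: (59535, 4148)  from 2·(20998,1463) + (17539,1222)
fundamental: x₁=59535, y₁=4148  (since 3544416225 − 206·17205904 = 1)
(x_2, y_2) = (59535·59535 + 206·4148·4148, 59535·4148 + 4148·59535) = (7088832449, 493902360)
(x_3, y_3) = (59535·7088832449 + 206·4148·493902360, 59535·493902360 + 4148·7088832449) = (844067279642895, 58808954001052)
(x_4, y_4) = (59535·844067279642895 + 206·4148·58808954001052, 59535·58808954001052 + 4148·844067279642895) = (100503090979990675201, 7002382152411359280)

59535 4148
7088832449 493902360
844067279642895 58808954001052
100503090979990675201 7002382152411359280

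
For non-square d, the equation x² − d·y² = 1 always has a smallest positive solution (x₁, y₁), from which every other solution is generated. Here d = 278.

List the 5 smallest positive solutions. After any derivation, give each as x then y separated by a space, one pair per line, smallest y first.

[16; 1,2,16,2,1,32] for √278; ℓ=6 ⇒ convergent index 5
a_0=16:  p_0=16·1+0=16,  q_0=16·0+1=1
a_1=1:  p_1=1·16+1=17,  q_1=1·1+0=1
a_2=2:  p_2=2·17+16=50,  q_2=2·1+1=3
a_3=16:  p_3=16·50+17=817,  q_3=16·3+1=49
a_4=2:  p_4=2·817+50=1684,  q_4=2·49+3=101
a_5=1:  p_5=1·1684+817=2501,  q_5=1·101+49=150
→ (2501, 150).  Check: 2501²=6255001, 278·150²=6255000, difference 1.
(2501+150√278)^2 = 12510001 + 750300√278
(2501+150√278)^3 = 62575022501 + 3753000450√278
(2501+150√278)^4 = 313000250040001 + 18772507500600√278
(2501+150√278)^5 = 1565627188125062501 + 93900078765000750√278

2501 150
12510001 750300
62575022501 3753000450
313000250040001 18772507500600
1565627188125062501 93900078765000750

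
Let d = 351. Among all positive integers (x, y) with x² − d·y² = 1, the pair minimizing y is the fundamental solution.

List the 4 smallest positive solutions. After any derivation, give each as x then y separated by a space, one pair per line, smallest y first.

62425 3332
7793761249 416000200
973051091875225 51937624966668
121485428812828080001 6484412476672499600

√351 → a₀=18, period (1,2,1,3,2,2,2,3,1,2,1,36); ℓ=12 even so k=11
i=0: a=18 ⇒ p=18, q=1
i=1: a=1 ⇒ p=19, q=1
…
i=4: a=3 ⇒ p=281, q=15
i=5: a=2 ⇒ p=637, q=34
…
i=9: a=1 ⇒ p=16543, q=883
i=10: a=2 ⇒ p=45882, q=2449
i=11: a=1 ⇒ p=62425, q=3332
→ (62425, 3332).  Check: 62425²=3896880625, 351·3332²=3896880624, difference 1.
k=2:  x_2 = 62425·62425+351·3332·3332 = 7793761249,  y_2 = 62425·3332+3332·62425 = 416000200
k=3:  x_3 = 62425·7793761249+351·3332·416000200 = 973051091875225,  y_3 = 62425·416000200+3332·7793761249 = 51937624966668
k=4:  x_4 = 62425·973051091875225+351·3332·51937624966668 = 121485428812828080001,  y_4 = 62425·51937624966668+3332·973051091875225 = 6484412476672499600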